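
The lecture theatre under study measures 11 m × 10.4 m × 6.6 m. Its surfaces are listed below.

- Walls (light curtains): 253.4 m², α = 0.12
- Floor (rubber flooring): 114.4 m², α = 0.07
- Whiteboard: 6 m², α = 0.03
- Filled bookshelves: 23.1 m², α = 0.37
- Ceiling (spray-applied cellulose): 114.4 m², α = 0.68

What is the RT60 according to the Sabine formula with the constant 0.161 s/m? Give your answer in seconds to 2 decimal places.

0.97 sec

A = Σ Sᵢαᵢ = 253.4×0.12 + 114.4×0.07 + 6×0.03 + 23.1×0.37 + 114.4×0.68 = 124.935 sabins.
V = 11·10.4·6.6 = 755.04 m³.
Sabine: RT60 = 0.161 × 755.04 / 124.935 = 0.97 s.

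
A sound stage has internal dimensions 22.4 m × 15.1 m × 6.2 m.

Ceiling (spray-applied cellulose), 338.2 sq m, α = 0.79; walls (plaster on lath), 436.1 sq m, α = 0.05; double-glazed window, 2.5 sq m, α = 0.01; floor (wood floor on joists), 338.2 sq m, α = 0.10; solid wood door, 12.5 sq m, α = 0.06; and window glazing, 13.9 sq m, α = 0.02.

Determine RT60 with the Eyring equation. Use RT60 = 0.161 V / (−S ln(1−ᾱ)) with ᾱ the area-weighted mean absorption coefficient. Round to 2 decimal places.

Total surface area S = 338.2 + 436.1 + 2.5 + 338.2 + 12.5 + 13.9 = 1141.4 sq m.
Absorption A = 338.2·0.79 + 436.1·0.05 + 2.5·0.01 + 338.2·0.10 + 12.5·0.06 + 13.9·0.02 = 323.856 sabins.
ᾱ = 323.856 / 1141.4 = 0.2837.
Eyring denominator: −S ln(1−ᾱ) = 380.835.
V = 22.4 × 15.1 × 6.2 = 2097.088 m³.
RT60 = 0.161 × 2097.088 / 380.835 = 0.89 s.

0.89 seconds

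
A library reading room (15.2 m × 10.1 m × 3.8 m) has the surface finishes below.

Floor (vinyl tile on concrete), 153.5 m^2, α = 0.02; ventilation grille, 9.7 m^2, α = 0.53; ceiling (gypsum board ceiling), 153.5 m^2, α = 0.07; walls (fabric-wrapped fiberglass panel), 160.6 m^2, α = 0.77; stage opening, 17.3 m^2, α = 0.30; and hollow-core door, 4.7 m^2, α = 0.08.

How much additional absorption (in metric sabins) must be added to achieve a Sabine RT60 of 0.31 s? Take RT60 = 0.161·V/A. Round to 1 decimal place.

Summing Sᵢαᵢ: 3.070 + 5.141 + 10.745 + 123.662 + 5.190 + 0.376 → A₁ = 148.184 sabins.
Target A₂ = 0.161·583.376/0.31 = 302.979 sabins (V = 583.376 m³).
ΔA = A₂ − A₁ = 302.979 − 148.184 = 154.8 sabins.

154.8 sabins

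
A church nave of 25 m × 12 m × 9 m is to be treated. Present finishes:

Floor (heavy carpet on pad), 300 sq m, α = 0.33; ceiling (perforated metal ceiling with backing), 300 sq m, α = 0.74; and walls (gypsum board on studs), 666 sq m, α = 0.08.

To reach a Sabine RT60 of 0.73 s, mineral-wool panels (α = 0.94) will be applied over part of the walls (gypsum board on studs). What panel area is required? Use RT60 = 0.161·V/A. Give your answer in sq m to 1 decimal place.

Summing Sᵢαᵢ: 99.000 + 222.000 + 53.280 → A₁ = 374.280 sabins.
Required A₂ = 0.161·2700/0.73 = 595.479 sabins.
Absorption to add: 595.479 − 374.280 = 221.199 sabins.
Net gain per sq m: Δα = 0.94 − 0.08 = 0.86.
Panel area = 221.199 / 0.86 = 257.2 sq m.

257.2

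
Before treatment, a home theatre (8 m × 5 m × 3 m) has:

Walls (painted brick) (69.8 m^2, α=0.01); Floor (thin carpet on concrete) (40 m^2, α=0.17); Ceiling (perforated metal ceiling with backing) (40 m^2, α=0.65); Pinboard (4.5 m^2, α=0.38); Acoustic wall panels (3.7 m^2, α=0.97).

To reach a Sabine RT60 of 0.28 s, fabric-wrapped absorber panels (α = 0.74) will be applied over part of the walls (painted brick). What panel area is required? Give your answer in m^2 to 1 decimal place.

Summing Sᵢαᵢ: 0.698 + 6.800 + 26.000 + 1.710 + 3.589 → A₁ = 38.797 sabins.
Required A₂ = 0.161·120/0.28 = 69.000 sabins.
Absorption to add: 69.000 − 38.797 = 30.203 sabins.
Each m^2 of panel replacing the walls (painted brick) adds (0.74 − 0.01) = 0.73 sabins.
Panel area = 30.203 / 0.73 = 41.4 m^2.

41.4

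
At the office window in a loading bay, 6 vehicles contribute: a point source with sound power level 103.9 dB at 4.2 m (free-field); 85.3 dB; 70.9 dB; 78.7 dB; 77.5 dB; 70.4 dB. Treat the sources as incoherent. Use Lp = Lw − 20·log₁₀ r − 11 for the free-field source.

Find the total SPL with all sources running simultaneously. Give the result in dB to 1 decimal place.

87.8 dB

Source at 4.2 m: Lp = 103.9 − 20·log₁₀(4.2) − 11 = 80.4 dB.
Converting to relative power and adding: 10^(80.4/10) + 10^(85.3/10) + 10^(70.9/10) + 10^(78.7/10) + 10^(77.5/10) + 10^(70.4/10) = 6.021e+08.
L_total = 10·log₁₀(6.021e+08) = 87.8 dB.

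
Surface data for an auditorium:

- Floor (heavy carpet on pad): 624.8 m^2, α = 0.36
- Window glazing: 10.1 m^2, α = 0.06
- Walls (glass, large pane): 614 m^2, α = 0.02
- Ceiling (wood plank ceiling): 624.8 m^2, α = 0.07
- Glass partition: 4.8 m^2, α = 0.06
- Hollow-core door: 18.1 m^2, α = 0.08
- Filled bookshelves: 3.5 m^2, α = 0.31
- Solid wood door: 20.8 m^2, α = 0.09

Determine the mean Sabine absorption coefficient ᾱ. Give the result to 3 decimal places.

0.149

S = Σ Sᵢ = 624.8 + 10.1 + 614 + 624.8 + 4.8 + 18.1 + 3.5 + 20.8 = 1920.9 m^2.
A = 624.8·0.36 + 10.1·0.06 + 614·0.02 + 624.8·0.07 + 4.8·0.06 + 18.1·0.08 + 3.5·0.31 + 20.8·0.09 = 286.243 sabins.
ᾱ = A/S = 0.149.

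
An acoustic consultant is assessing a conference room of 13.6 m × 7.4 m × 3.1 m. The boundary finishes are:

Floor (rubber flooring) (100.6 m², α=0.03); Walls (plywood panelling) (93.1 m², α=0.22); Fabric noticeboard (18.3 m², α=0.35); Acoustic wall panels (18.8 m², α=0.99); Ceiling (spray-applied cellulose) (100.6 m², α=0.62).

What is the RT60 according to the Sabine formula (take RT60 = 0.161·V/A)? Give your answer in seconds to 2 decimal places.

Equivalent absorption area: A = 100.6*0.03 + 93.1*0.22 + 18.3*0.35 + 18.8*0.99 + 100.6*0.62 = 110.889 m².
Volume V = 13.6 × 7.4 × 3.1 = 311.984 m³.
T = 0.161 V/A = 0.161·311.984/110.889 = 0.45 s.

0.45 s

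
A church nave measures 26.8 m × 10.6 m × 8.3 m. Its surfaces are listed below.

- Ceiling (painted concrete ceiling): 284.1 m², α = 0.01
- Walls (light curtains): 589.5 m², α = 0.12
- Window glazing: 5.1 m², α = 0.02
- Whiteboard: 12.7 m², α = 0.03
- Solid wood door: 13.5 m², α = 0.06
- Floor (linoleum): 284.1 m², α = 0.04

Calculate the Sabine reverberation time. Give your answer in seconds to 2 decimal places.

4.40 s

Total absorption A = 284.1·0.01 + 589.5·0.12 + 5.1·0.02 + 12.7·0.03 + 13.5·0.06 + 284.1·0.04
  = 2.841 + 70.740 + 0.102 + 0.381 + 0.810 + 11.364 = 86.238 m² sabins.
V = 26.8·10.6·8.3 = 2357.864 m³.
T = 0.161 V/A = 0.161·2357.864/86.238 = 4.40 s.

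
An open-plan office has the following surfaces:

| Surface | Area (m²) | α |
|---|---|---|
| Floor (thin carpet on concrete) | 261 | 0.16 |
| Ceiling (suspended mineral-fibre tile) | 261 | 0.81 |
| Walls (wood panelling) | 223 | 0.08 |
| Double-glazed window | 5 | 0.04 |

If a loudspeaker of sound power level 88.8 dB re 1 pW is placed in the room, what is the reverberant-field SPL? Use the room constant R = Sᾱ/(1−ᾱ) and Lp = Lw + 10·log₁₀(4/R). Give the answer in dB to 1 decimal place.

68.5 dB

A = 271.210 sabins; S = 750.0 m².
ᾱ = 0.3616, so room constant R = A/(1−ᾱ) = 424.828 m².
Lp = Lw + 10 log₁₀(4/R) = 88.8 -20.26 = 68.5 dB.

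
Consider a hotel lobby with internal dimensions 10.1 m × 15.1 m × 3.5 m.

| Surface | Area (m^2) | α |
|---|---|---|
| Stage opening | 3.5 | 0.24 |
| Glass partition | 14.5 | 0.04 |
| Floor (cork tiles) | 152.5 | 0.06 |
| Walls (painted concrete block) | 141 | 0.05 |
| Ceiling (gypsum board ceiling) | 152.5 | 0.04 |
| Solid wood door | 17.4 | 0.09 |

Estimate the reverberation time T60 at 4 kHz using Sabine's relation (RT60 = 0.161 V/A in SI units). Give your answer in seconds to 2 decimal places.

Total absorption A = 3.5×0.24 + 14.5×0.04 + 152.5×0.06 + 141×0.05 + 152.5×0.04 + 17.4×0.09
  = 0.840 + 0.580 + 9.150 + 7.050 + 6.100 + 1.566 = 25.286 m^2 sabins.
V = 10.1·15.1·3.5 = 533.785 m³.
RT60 = 0.161 · V / A = 0.161 × 533.785 / 25.286 = 3.40 s.

3.40 sec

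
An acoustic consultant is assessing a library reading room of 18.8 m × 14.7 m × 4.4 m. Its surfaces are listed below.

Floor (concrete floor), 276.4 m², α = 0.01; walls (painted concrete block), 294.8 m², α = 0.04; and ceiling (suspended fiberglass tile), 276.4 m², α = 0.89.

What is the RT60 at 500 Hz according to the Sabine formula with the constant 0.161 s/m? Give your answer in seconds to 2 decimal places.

0.75 seconds

A = Σ Sᵢαᵢ = 276.4×0.01 + 294.8×0.04 + 276.4×0.89 = 260.552 sabins.
Volume V = 18.8 × 14.7 × 4.4 = 1215.984 m³.
T = 0.161 V/A = 0.161·1215.984/260.552 = 0.75 s.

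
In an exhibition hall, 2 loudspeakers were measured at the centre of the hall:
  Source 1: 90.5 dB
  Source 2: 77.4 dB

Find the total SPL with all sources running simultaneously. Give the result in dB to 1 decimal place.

Sum in the linear (power) domain: Σ 10^(Lᵢ/10) = 10^(90.5/10) + 10^(77.4/10) = 1.177e+09.
Back to dB: 10·log₁₀ Σ = 90.7 dB.

90.7 dB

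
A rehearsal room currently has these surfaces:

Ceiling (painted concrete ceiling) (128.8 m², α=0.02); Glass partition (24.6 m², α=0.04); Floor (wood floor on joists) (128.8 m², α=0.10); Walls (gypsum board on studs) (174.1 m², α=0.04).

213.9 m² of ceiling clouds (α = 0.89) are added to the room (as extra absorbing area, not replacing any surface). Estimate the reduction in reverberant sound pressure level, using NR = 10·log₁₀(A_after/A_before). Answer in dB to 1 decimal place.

9.6 dB

Summing Sᵢαᵢ: 2.576 + 0.984 + 12.880 + 6.964 → A_before = 23.404 sabins.
Added absorption = 213.9 × 0.89 = 190.371 sabins.
New total A_after = 213.775 sabins.
Reduction = 10 log₁₀(A_after/A_before) = 10 log₁₀(9.1341) = 9.6 dB.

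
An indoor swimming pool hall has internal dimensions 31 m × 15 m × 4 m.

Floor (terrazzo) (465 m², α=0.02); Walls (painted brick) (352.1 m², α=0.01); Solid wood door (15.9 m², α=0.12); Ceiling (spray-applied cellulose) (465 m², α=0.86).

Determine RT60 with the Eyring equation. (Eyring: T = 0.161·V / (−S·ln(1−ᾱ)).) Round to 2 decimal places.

S = Σ Sᵢ = 1298.0 m².
Absorption A = 465·0.02 + 352.1·0.01 + 15.9·0.12 + 465·0.86 = 414.629 sabins.
Mean coefficient ᾱ = A/S = 0.3194.
−S·ln(1−ᾱ) = −1298.0 × ln(1 − 0.3194) = 499.445.
V = 31 × 15 × 4 = 1860 m³.
T = 0.161·V/[−S·ln(1−ᾱ)] = 0.161·1860/499.445 = 0.60 s.

0.60 s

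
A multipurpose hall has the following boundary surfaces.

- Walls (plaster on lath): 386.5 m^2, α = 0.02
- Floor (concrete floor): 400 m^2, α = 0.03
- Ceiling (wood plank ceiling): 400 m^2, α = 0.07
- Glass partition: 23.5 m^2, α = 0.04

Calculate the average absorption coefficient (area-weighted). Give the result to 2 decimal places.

0.04

S = Σ Sᵢ = 386.5 + 400 + 400 + 23.5 = 1210.0 m^2.
Σ(Sᵢαᵢ) = 386.5·0.02 + 400·0.03 + 400·0.07 + 23.5·0.04 = 48.670.
ᾱ = 48.670 / 1210.0 = 0.04.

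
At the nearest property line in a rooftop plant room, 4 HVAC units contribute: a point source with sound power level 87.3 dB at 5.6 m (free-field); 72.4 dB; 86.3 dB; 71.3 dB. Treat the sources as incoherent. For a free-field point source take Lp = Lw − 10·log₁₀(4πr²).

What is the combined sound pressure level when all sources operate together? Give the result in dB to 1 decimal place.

86.6 dB

Source at 5.6 m: Lp = 87.3 − 10·log₁₀(4π·5.6²) = 87.3 − 10·log₁₀(394.081) = 61.3 dB.
Sum in the linear (power) domain: Σ 10^(Lᵢ/10) = 10^(61.3/10) + 10^(72.4/10) + 10^(86.3/10) + 10^(71.3/10) = 4.588e+08.
Back to dB: 10·log₁₀ Σ = 86.6 dB.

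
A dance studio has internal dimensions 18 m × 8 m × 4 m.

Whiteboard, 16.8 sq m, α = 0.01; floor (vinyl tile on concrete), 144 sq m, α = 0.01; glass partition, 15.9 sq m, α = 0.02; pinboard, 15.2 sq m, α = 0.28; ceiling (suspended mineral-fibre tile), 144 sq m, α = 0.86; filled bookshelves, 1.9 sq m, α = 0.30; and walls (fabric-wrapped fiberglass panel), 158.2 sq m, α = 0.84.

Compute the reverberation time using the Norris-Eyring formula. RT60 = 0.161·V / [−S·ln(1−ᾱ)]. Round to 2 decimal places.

0.25 s

Total surface area S = 16.8 + 144 + 15.9 + 15.2 + 144 + 1.9 + 158.2 = 496.0 sq m.
Σ(Sᵢαᵢ) = 16.8·0.01 + 144·0.01 + 15.9·0.02 + 15.2·0.28 + 144·0.86 + 1.9·0.30 + 158.2·0.84 = 263.480.
Mean coefficient ᾱ = A/S = 0.5312.
Eyring denominator: −S ln(1−ᾱ) = 375.759.
V = 18 × 8 × 4 = 576 m³.
T = 0.161·V/[−S·ln(1−ᾱ)] = 0.161·576/375.759 = 0.25 s.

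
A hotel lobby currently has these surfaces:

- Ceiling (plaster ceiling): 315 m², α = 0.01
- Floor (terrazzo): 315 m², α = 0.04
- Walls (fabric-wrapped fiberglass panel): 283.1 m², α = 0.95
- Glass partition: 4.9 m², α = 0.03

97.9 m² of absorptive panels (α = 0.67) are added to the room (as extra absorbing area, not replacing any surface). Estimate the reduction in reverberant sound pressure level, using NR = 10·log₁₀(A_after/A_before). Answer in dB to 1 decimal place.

Equivalent absorption area: A_before = 315*0.01 + 315*0.04 + 283.1*0.95 + 4.9*0.03 = 284.842 m².
Added absorption = 97.9 × 0.67 = 65.593 sabins.
A_after = 284.842 + 65.593 = 350.435 sabins.
NR = 10·log₁₀(350.435/284.842) = 0.9 dB.

0.9 dB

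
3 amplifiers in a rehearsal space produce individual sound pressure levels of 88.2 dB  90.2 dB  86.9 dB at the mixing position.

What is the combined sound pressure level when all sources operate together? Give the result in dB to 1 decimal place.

Sum in the linear (power) domain: Σ 10^(Lᵢ/10) = 10^(88.2/10) + 10^(90.2/10) + 10^(86.9/10) = 2.198e+09.
L_total = 10·log₁₀(2.198e+09) = 93.4 dB.

93.4 dB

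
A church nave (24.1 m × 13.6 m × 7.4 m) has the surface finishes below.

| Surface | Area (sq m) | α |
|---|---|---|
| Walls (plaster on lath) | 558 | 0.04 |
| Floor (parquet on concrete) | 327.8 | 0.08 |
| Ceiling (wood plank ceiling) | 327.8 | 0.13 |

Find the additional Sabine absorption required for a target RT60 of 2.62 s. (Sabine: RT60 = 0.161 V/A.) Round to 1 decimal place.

Equivalent absorption area: A₁ = 558×0.04 + 327.8×0.08 + 327.8×0.13 = 91.158 sq m.
For T = 2.62 s, need A₂ = 0.161·V/T = 0.161·2425.424/2.62 = 149.043 sabins.
Shortfall: 149.043 − 91.158 = 57.9 sabins.

57.9 sabins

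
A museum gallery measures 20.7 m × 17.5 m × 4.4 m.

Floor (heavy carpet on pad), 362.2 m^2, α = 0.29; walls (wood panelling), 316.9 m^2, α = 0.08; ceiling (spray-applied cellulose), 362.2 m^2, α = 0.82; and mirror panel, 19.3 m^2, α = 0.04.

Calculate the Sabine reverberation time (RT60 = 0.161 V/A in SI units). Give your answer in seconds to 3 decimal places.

0.599 s

Equivalent absorption area: A = 362.2·0.29 + 316.9·0.08 + 362.2·0.82 + 19.3·0.04 = 428.166 m^2.
Volume V = 20.7 × 17.5 × 4.4 = 1593.9 m³.
T = 0.161 V/A = 0.161·1593.9/428.166 = 0.599 s.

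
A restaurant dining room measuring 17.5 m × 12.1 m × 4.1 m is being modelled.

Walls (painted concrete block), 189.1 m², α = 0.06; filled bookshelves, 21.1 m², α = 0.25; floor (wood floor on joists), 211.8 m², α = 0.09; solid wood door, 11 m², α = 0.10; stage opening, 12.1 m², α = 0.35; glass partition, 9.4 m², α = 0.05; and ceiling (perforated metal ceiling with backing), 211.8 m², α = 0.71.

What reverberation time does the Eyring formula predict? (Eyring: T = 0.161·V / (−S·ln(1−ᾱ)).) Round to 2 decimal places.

S = Σ Sᵢ = 666.3 m².
Absorption A = 189.1·0.06 + 21.1·0.25 + 211.8·0.09 + 11·0.10 + 12.1·0.35 + 9.4·0.05 + 211.8·0.71 = 191.866 sabins.
Mean coefficient ᾱ = A/S = 0.2880.
−S·ln(1−ᾱ) = −666.3 × ln(1 − 0.2880) = 226.327.
V = 17.5 × 12.1 × 4.1 = 868.175 m³.
T = 0.161·V/[−S·ln(1−ᾱ)] = 0.161·868.175/226.327 = 0.62 s.

0.62 sec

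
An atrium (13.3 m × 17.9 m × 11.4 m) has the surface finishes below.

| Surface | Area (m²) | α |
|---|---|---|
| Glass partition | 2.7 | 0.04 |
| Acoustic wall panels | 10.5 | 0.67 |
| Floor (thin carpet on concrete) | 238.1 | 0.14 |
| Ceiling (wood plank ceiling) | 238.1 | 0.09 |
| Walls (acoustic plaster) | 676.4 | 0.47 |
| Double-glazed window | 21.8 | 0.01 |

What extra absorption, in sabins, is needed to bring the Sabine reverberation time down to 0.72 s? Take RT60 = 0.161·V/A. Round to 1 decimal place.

226.8 sabins

Summing Sᵢαᵢ: 0.108 + 7.035 + 33.334 + 21.429 + 317.908 + 0.218 → A₁ = 380.032 sabins.
Target A₂ = 0.161·2713.998/0.72 = 606.880 sabins (V = 2713.998 m³).
ΔA = A₂ − A₁ = 606.880 − 380.032 = 226.8 sabins.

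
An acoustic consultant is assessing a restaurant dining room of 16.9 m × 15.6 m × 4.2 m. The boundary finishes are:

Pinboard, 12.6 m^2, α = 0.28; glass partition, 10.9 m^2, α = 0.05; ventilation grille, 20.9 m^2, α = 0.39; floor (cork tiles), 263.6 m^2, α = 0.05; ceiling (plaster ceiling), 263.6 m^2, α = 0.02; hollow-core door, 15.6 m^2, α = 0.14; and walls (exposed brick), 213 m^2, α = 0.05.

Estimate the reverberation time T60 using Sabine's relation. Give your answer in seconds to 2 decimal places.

4.10 seconds

Equivalent absorption area: A = 12.6*0.28 + 10.9*0.05 + 20.9*0.39 + 263.6*0.05 + 263.6*0.02 + 15.6*0.14 + 213*0.05 = 43.510 m^2.
V = 16.9·15.6·4.2 = 1107.288 m³.
RT60 = 0.161 · V / A = 0.161 × 1107.288 / 43.510 = 4.10 s.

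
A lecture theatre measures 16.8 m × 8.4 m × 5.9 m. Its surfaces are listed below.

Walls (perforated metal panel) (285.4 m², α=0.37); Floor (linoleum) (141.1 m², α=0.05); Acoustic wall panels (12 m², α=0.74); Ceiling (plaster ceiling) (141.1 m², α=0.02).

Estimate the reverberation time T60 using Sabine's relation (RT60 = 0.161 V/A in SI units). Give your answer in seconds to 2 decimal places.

1.08 sec

A = Σ Sᵢαᵢ = 285.4×0.37 + 141.1×0.05 + 12×0.74 + 141.1×0.02 = 124.355 sabins.
V = 16.8·8.4·5.9 = 832.608 m³.
RT60 = 0.161 · V / A = 0.161 × 832.608 / 124.355 = 1.08 s.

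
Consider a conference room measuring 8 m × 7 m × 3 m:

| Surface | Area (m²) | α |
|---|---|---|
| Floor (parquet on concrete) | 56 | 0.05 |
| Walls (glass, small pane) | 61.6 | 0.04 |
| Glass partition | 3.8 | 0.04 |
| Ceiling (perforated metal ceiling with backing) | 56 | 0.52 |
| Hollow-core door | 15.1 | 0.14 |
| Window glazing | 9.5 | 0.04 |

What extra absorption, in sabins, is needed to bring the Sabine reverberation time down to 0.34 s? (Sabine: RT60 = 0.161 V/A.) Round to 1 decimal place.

42.5 sabins

Equivalent absorption area: A₁ = 56*0.05 + 61.6*0.04 + 3.8*0.04 + 56*0.52 + 15.1*0.14 + 9.5*0.04 = 37.030 m².
V = 168 m³. Required absorption A₂ = 0.161 × 168 / 0.34 = 79.553 sabins.
Shortfall: 79.553 − 37.030 = 42.5 sabins.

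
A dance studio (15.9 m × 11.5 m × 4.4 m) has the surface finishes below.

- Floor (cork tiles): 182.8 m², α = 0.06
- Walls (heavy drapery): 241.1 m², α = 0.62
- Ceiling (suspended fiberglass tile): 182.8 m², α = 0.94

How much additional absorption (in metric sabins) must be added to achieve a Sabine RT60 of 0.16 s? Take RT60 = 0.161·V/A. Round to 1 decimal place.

Equivalent absorption area: A₁ = 182.8*0.06 + 241.1*0.62 + 182.8*0.94 = 332.282 m².
V = 804.54 m³. Required absorption A₂ = 0.161 × 804.54 / 0.16 = 809.568 sabins.
ΔA = A₂ − A₁ = 809.568 − 332.282 = 477.3 sabins.

477.3 sabins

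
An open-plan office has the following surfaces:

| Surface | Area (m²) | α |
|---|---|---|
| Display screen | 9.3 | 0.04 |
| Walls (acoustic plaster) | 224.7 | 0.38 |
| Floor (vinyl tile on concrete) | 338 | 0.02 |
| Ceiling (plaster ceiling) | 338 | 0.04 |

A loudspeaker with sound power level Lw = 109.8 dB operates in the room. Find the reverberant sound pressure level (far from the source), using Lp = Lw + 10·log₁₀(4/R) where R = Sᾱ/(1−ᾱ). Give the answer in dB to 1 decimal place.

95.0 dB

A = 106.038 sabins; S = 910.0 m².
ᾱ = 0.1165, so room constant R = A/(1−ᾱ) = 120.020 m².
Lp = Lw + 10 log₁₀(4/R) = 109.8 -14.77 = 95.0 dB.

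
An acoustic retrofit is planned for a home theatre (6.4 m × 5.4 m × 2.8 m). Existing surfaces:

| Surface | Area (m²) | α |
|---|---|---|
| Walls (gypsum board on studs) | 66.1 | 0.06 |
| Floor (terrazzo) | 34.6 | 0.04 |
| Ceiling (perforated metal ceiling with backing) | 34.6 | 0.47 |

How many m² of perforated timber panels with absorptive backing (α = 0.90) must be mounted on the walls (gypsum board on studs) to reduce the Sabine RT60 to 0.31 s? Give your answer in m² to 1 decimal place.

Equivalent absorption area: A₁ = 66.1×0.06 + 34.6×0.04 + 34.6×0.47 = 21.612 m².
Required A₂ = 0.161·96.768/0.31 = 50.257 sabins.
Absorption to add: 50.257 − 21.612 = 28.645 sabins.
Each m² of panel replacing the walls (gypsum board on studs) adds (0.90 − 0.06) = 0.84 sabins.
Panel area = 28.645 / 0.84 = 34.1 m².

34.1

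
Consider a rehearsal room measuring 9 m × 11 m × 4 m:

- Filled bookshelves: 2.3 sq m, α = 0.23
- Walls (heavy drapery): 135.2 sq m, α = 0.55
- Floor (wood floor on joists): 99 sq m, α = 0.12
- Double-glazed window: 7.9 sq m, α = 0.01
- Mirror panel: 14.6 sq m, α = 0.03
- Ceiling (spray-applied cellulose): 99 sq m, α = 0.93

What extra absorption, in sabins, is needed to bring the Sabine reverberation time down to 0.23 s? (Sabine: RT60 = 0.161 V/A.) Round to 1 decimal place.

97.8 sabins

A₁ = Σ Sᵢαᵢ = 2.3·0.23 + 135.2·0.55 + 99·0.12 + 7.9·0.01 + 14.6·0.03 + 99·0.93 = 179.356 sabins.
V = 396 m³. Required absorption A₂ = 0.161 × 396 / 0.23 = 277.200 sabins.
Shortfall: 277.200 − 179.356 = 97.8 sabins.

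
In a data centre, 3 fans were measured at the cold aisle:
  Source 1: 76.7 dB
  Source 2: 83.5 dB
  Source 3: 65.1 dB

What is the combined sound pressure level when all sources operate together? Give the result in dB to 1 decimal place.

Σ 10^(Lᵢ/10) = 2.739e+08.
Back to dB: 10·log₁₀ Σ = 84.4 dB.

84.4 dB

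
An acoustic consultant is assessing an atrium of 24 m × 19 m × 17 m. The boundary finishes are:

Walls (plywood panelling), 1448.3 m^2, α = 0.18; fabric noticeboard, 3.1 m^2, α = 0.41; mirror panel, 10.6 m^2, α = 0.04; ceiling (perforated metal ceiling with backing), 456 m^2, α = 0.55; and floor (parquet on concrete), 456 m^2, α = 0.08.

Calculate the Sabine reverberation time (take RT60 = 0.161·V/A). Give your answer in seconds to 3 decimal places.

A = Σ Sᵢαᵢ = 1448.3·0.18 + 3.1·0.41 + 10.6·0.04 + 456·0.55 + 456·0.08 = 549.669 sabins.
Volume V = 24 × 19 × 17 = 7752 m³.
RT60 = 0.161 · V / A = 0.161 × 7752 / 549.669 = 2.271 s.

2.271 s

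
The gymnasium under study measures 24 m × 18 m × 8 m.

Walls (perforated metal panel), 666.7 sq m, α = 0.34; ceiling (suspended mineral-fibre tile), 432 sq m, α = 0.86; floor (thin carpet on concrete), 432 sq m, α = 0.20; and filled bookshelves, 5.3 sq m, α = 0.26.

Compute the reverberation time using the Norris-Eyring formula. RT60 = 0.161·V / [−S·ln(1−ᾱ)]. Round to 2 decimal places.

0.61 sec

S = Σ Sᵢ = 1536.0 sq m.
Absorption A = 666.7·0.34 + 432·0.86 + 432·0.20 + 5.3·0.26 = 685.976 sabins.
Mean coefficient ᾱ = A/S = 0.4466.
−S·ln(1−ᾱ) = −1536.0 × ln(1 − 0.4466) = 908.812.
V = 24 × 18 × 8 = 3456 m³.
RT60 = 0.161 × 3456 / 908.812 = 0.61 s.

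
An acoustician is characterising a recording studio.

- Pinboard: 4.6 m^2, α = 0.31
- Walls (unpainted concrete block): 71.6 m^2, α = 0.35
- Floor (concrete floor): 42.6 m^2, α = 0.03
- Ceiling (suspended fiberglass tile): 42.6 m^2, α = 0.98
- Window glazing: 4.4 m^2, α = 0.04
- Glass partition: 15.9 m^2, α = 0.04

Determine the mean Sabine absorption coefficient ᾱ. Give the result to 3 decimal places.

0.387

Total surface area S = 181.7 m^2.
A = 4.6×0.31 + 71.6×0.35 + 42.6×0.03 + 42.6×0.98 + 4.4×0.04 + 15.9×0.04 = 70.324 sabins.
ᾱ = 70.324 / 181.7 = 0.387.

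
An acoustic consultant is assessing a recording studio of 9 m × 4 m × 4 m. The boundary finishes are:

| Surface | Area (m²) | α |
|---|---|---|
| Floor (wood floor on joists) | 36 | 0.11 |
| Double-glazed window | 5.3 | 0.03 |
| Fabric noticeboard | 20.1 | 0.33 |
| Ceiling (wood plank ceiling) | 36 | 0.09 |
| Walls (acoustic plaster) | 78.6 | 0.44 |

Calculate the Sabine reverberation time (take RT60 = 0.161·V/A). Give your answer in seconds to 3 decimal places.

0.477 s

Summing Sᵢαᵢ: 3.960 + 0.159 + 6.633 + 3.240 + 34.584 → A = 48.576 sabins.
V = 9·4·4 = 144 m³.
Sabine: RT60 = 0.161 × 144 / 48.576 = 0.477 s.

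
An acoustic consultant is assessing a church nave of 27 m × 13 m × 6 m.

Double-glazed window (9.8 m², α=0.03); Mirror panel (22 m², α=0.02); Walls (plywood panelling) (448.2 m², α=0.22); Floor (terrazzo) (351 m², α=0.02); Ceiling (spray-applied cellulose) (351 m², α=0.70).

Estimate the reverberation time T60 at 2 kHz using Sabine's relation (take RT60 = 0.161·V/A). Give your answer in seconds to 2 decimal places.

A = Σ Sᵢαᵢ = 9.8·0.03 + 22·0.02 + 448.2·0.22 + 351·0.02 + 351·0.70 = 352.058 sabins.
V = 27·13·6 = 2106 m³.
T = 0.161 V/A = 0.161·2106/352.058 = 0.96 s.

0.96 s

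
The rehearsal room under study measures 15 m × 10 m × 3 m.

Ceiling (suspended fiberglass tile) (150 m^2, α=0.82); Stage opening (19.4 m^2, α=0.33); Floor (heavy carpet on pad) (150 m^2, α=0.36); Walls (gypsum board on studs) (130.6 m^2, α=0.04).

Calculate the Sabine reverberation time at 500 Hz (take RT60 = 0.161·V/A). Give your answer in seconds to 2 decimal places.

0.38 seconds

Equivalent absorption area: A = 150×0.82 + 19.4×0.33 + 150×0.36 + 130.6×0.04 = 188.626 m^2.
Volume V = 15 × 10 × 3 = 450 m³.
Sabine: RT60 = 0.161 × 450 / 188.626 = 0.38 s.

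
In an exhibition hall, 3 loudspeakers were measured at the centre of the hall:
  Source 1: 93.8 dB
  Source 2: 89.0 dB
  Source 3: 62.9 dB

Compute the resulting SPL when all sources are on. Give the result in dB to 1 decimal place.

Σ 10^(Lᵢ/10) = 3.195e+09.
L_total = 10·log₁₀(3.195e+09) = 95.0 dB.

95.0 dB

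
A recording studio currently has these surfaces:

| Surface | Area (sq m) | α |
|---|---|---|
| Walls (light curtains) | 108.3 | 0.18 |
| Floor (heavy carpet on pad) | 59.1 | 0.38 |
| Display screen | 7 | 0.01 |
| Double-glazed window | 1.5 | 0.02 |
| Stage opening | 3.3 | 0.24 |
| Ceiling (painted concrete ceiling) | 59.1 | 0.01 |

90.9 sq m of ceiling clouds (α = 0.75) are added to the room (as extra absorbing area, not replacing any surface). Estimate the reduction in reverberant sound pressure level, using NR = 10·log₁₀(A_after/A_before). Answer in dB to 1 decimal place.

4.1 dB

A_before = Σ Sᵢαᵢ = 108.3*0.18 + 59.1*0.38 + 7*0.01 + 1.5*0.02 + 3.3*0.24 + 59.1*0.01 = 43.435 sabins.
Added absorption = 90.9 × 0.75 = 68.175 sabins.
New total A_after = 111.610 sabins.
NR = 10·log₁₀(111.610/43.435) = 4.1 dB.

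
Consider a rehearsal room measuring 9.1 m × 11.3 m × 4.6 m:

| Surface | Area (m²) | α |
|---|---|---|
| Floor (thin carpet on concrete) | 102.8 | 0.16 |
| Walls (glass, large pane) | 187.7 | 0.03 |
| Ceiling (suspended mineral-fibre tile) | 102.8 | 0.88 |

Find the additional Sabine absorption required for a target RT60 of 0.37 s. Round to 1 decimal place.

Summing Sᵢαᵢ: 16.448 + 5.631 + 90.464 → A₁ = 112.543 sabins.
V = 473.018 m³. Required absorption A₂ = 0.161 × 473.018 / 0.37 = 205.827 sabins.
Shortfall: 205.827 − 112.543 = 93.3 sabins.

93.3 sabins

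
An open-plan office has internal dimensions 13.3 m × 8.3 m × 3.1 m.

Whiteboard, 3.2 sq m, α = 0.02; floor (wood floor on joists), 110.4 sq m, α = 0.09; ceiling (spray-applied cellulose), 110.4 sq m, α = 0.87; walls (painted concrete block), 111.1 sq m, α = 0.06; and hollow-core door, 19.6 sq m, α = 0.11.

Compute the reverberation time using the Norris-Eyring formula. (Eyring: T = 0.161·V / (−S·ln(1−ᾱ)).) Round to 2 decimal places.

S = Σ Sᵢ = 354.7 sq m.
Absorption A = 3.2·0.02 + 110.4·0.09 + 110.4·0.87 + 111.1·0.06 + 19.6·0.11 = 114.870 sabins.
ᾱ = 114.870 / 354.7 = 0.3239.
−S·ln(1−ᾱ) = −354.7 × ln(1 − 0.3239) = 138.835.
V = 13.3 × 8.3 × 3.1 = 342.209 m³.
T = 0.161·V/[−S·ln(1−ᾱ)] = 0.161·342.209/138.835 = 0.40 s.

0.40 s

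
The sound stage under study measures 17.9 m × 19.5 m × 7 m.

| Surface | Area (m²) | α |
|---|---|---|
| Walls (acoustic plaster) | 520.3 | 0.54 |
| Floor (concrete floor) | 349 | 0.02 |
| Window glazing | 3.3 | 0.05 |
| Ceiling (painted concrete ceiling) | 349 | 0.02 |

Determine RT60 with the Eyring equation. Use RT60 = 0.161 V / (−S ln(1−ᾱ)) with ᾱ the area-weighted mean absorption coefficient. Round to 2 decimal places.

1.16 sec

S = Σ Sᵢ = 1221.6 m².
Σ(Sᵢαᵢ) = 520.3×0.54 + 349×0.02 + 3.3×0.05 + 349×0.02 = 295.087.
ᾱ = 295.087 / 1221.6 = 0.2416.
Eyring denominator: −S ln(1−ᾱ) = 337.827.
V = 17.9 × 19.5 × 7 = 2443.35 m³.
T = 0.161·V/[−S·ln(1−ᾱ)] = 0.161·2443.35/337.827 = 1.16 s.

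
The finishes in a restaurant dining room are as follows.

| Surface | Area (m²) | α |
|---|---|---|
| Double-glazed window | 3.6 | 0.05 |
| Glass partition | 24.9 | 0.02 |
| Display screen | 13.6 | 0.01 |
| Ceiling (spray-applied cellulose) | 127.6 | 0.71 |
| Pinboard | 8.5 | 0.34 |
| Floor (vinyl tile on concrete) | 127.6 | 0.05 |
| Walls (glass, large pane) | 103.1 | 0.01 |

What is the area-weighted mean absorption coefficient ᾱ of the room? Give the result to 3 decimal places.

Total surface area S = 408.9 m².
Σ(Sᵢαᵢ) = 3.6·0.05 + 24.9·0.02 + 13.6·0.01 + 127.6·0.71 + 8.5·0.34 + 127.6·0.05 + 103.1·0.01 = 101.711.
ᾱ = 101.711 / 408.9 = 0.249.

0.249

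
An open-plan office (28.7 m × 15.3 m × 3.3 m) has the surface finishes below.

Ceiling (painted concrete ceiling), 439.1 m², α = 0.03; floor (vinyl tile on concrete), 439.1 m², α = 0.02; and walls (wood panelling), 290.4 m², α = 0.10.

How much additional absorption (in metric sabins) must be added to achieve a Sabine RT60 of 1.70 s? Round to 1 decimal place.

86.2 sabins

Total absorption A₁ = 439.1*0.03 + 439.1*0.02 + 290.4*0.10
  = 13.173 + 8.782 + 29.040 = 50.995 m² sabins.
Target A₂ = 0.161·1449.063/1.70 = 137.235 sabins (V = 1449.063 m³).
Shortfall: 137.235 − 50.995 = 86.2 sabins.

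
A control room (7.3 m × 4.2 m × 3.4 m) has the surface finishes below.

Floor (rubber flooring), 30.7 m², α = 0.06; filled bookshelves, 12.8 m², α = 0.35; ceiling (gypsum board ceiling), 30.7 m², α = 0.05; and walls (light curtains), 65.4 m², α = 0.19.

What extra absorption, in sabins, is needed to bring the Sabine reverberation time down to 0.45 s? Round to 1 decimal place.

A₁ = Σ Sᵢαᵢ = 30.7*0.06 + 12.8*0.35 + 30.7*0.05 + 65.4*0.19 = 20.283 sabins.
For T = 0.45 s, need A₂ = 0.161·V/T = 0.161·104.244/0.45 = 37.296 sabins.
ΔA = A₂ − A₁ = 37.296 − 20.283 = 17.0 sabins.

17.0 sabins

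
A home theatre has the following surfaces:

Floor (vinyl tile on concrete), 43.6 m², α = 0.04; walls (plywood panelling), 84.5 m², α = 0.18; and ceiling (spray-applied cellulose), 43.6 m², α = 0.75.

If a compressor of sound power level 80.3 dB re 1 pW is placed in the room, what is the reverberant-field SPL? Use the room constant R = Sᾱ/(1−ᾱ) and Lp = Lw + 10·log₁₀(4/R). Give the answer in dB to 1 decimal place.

A = 49.654 sabins; S = 171.7 m².
ᾱ = 49.654/171.7 = 0.2892; R = Sᾱ/(1−ᾱ) = 49.654/(1−0.2892) = 69.856 m².
Lp = Lw + 10 log₁₀(4/R) = 80.3 -12.42 = 67.9 dB.

67.9 dB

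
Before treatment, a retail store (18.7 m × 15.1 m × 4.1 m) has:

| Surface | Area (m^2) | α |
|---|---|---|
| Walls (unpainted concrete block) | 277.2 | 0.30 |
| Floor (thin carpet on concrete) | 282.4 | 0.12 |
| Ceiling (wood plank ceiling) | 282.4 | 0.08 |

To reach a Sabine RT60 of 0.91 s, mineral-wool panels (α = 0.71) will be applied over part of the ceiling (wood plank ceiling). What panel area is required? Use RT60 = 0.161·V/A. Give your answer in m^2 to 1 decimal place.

Equivalent absorption area: A₁ = 277.2*0.30 + 282.4*0.12 + 282.4*0.08 = 139.640 m^2.
V = 1157.717 m³. Target absorption A₂ = 0.161 × 1157.717 / 0.91 = 204.827 sabins.
ΔA needed = 204.827 − 139.640 = 65.187 sabins.
Net gain per m^2: Δα = 0.71 − 0.08 = 0.63.
Panel area = 65.187 / 0.63 = 103.5 m^2.

103.5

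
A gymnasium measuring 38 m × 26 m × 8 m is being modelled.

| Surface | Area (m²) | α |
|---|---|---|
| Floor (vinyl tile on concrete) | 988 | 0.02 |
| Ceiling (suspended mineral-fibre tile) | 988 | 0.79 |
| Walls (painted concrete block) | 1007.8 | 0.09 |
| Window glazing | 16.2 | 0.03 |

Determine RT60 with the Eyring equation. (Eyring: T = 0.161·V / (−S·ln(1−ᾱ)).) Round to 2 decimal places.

1.20 seconds

S = Σ Sᵢ = 3000.0 m².
Σ(Sᵢαᵢ) = 988×0.02 + 988×0.79 + 1007.8×0.09 + 16.2×0.03 = 891.468.
ᾱ = 891.468 / 3000.0 = 0.2972.
Eyring denominator: −S ln(1−ᾱ) = 1058.049.
V = 38 × 26 × 8 = 7904 m³.
T = 0.161·V/[−S·ln(1−ᾱ)] = 0.161·7904/1058.049 = 1.20 s.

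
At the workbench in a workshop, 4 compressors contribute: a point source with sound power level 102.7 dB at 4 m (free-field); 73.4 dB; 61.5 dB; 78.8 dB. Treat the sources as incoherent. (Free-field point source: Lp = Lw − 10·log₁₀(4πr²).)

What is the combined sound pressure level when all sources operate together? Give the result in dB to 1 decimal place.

82.8 dB

Source at 4 m: Lp = 102.7 − 10·log₁₀(4π·4²) = 102.7 − 10·log₁₀(201.062) = 79.7 dB.
Σ 10^(Lᵢ/10) = 1.925e+08.
Combined level = 10 log₁₀(1.925e+08) = 82.8 dB.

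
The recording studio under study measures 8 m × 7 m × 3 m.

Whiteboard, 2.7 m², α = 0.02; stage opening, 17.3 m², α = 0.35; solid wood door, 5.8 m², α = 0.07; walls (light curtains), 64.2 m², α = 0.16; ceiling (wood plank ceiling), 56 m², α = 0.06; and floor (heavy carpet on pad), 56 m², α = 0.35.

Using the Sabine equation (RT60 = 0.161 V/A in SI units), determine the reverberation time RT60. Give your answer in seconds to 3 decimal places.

A = Σ Sᵢαᵢ = 2.7×0.02 + 17.3×0.35 + 5.8×0.07 + 64.2×0.16 + 56×0.06 + 56×0.35 = 39.747 sabins.
Volume V = 8 × 7 × 3 = 168 m³.
T = 0.161 V/A = 0.161·168/39.747 = 0.681 s.

0.681 sec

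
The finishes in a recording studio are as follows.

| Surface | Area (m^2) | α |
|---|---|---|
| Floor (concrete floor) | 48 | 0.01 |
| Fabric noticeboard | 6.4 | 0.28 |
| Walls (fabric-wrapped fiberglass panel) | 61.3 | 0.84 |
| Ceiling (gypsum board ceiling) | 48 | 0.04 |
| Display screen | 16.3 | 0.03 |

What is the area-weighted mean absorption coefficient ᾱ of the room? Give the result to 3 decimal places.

0.312

S = Σ Sᵢ = 48 + 6.4 + 61.3 + 48 + 16.3 = 180.0 m^2.
Weighted sum Σ Sα = 56.173.
ᾱ = A/S = 0.312.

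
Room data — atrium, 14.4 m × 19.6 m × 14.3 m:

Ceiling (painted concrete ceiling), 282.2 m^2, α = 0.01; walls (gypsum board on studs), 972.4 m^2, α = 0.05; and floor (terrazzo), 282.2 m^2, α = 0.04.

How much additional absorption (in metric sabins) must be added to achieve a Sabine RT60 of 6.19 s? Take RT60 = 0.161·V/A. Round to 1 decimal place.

42.2 sabins

A₁ = Σ Sᵢαᵢ = 282.2*0.01 + 972.4*0.05 + 282.2*0.04 = 62.730 sabins.
For T = 6.19 s, need A₂ = 0.161·V/T = 0.161·4036.032/6.19 = 104.976 sabins.
Shortfall: 104.976 − 62.730 = 42.2 sabins.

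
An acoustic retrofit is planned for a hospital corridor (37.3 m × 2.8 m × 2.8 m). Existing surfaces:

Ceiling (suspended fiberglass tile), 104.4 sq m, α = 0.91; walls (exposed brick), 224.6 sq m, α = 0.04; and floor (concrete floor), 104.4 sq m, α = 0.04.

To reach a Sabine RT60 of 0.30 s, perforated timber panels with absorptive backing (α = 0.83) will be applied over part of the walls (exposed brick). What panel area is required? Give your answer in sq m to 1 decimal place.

61.7

Summing Sᵢαᵢ: 95.004 + 8.984 + 4.176 → A₁ = 108.164 sabins.
V = 292.432 m³. Target absorption A₂ = 0.161 × 292.432 / 0.30 = 156.939 sabins.
Absorption to add: 156.939 − 108.164 = 48.775 sabins.
Each sq m of panel replacing the walls (exposed brick) adds (0.83 − 0.04) = 0.79 sabins.
Panel area = 48.775 / 0.79 = 61.7 sq m.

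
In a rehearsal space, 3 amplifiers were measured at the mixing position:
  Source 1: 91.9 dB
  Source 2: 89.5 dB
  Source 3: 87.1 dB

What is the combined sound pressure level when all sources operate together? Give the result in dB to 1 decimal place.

94.7 dB

Σ 10^(Lᵢ/10) = 2.953e+09.
Combined level = 10 log₁₀(2.953e+09) = 94.7 dB.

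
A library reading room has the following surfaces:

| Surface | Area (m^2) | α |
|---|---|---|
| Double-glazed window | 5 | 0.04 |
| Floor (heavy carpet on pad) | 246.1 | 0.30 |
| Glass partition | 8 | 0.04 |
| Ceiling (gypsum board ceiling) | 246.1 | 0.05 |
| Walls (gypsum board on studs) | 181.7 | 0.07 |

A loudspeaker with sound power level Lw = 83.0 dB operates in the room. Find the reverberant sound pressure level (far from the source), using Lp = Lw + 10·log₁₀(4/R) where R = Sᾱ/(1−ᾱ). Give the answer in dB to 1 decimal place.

A = 99.374 sabins; S = 686.9 m^2.
ᾱ = 0.1447, so room constant R = A/(1−ᾱ) = 116.186 m^2.
Lp = Lw + 10 log₁₀(4/R) = 83.0 -14.63 = 68.4 dB.

68.4 dB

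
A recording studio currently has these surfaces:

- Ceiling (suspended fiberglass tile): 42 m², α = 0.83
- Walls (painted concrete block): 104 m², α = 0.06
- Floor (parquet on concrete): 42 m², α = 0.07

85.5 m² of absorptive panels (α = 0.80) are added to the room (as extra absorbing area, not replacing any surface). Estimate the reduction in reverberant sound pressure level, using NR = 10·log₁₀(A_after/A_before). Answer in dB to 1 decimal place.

Summing Sᵢαᵢ: 34.860 + 6.240 + 2.940 → A_before = 44.040 sabins.
Added absorption = 85.5 × 0.80 = 68.400 sabins.
A_after = 44.040 + 68.400 = 112.440 sabins.
NR = 10·log₁₀(112.440/44.040) = 4.1 dB.

4.1 dB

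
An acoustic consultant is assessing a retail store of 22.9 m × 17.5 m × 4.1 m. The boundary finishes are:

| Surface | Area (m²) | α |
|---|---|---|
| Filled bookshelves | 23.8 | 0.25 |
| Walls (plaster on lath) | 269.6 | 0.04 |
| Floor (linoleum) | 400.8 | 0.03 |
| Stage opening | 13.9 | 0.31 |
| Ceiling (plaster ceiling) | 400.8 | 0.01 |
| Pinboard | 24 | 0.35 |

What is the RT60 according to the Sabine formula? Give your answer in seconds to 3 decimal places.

5.817 s

Total absorption A = 23.8×0.25 + 269.6×0.04 + 400.8×0.03 + 13.9×0.31 + 400.8×0.01 + 24×0.35
  = 5.950 + 10.784 + 12.024 + 4.309 + 4.008 + 8.400 = 45.475 m² sabins.
Volume V = 22.9 × 17.5 × 4.1 = 1643.075 m³.
RT60 = 0.161 · V / A = 0.161 × 1643.075 / 45.475 = 5.817 s.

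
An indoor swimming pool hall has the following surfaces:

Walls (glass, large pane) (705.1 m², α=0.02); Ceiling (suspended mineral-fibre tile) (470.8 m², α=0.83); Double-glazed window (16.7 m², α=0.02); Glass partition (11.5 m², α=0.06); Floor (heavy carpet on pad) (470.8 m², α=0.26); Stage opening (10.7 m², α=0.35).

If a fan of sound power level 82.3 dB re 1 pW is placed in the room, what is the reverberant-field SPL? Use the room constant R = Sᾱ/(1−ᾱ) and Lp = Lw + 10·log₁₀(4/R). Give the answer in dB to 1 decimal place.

A = 532.043 sabins; S = 1685.6 m².
ᾱ = 0.3156, so room constant R = A/(1−ᾱ) = 777.386 m².
Lp = 82.3 + 10·log₁₀(4/777.386) = 82.3 + (-22.89) = 59.4 dB.

59.4 dB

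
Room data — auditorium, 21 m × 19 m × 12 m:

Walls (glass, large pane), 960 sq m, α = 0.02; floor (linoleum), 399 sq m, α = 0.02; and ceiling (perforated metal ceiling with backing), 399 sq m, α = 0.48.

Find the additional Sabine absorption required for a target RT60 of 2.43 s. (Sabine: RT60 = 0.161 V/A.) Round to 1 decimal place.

98.5 sabins

Summing Sᵢαᵢ: 19.200 + 7.980 + 191.520 → A₁ = 218.700 sabins.
V = 4788 m³. Required absorption A₂ = 0.161 × 4788 / 2.43 = 317.230 sabins.
Shortfall: 317.230 − 218.700 = 98.5 sabins.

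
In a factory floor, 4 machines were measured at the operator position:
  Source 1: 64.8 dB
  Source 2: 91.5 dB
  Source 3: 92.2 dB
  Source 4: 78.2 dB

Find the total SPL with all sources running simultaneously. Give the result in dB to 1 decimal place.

Sum in the linear (power) domain: Σ 10^(Lᵢ/10) = 10^(64.8/10) + 10^(91.5/10) + 10^(92.2/10) + 10^(78.2/10) = 3.141e+09.
Back to dB: 10·log₁₀ Σ = 95.0 dB.

95.0 dB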